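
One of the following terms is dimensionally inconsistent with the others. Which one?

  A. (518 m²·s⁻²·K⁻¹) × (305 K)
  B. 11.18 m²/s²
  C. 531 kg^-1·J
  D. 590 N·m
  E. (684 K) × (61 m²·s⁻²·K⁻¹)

D.

Work out the base dimensions of each:
  A. [m²·s⁻²·K⁻¹] · [K] = m²·s⁻²
  B. m²·s⁻²
  C. J·kg⁻¹ = N·m·kg⁻¹ = m²·s⁻²
  D. N·m = kg·m·s⁻²·m = kg·m²·s⁻²
  E. [K] · [m²·s⁻²·K⁻¹] = m²·s⁻²
All reduce to m²·s⁻² except D., which is kg·m²·s⁻².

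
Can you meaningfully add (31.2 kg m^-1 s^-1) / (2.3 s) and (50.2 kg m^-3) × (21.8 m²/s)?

Expand each in SI base units:
  (31.2 kg m^-1 s^-1) / (2.3 s):  [kg·m⁻¹·s⁻¹] / [s] = kg·m⁻¹·s⁻²
  (50.2 kg m^-3) × (21.8 m²/s):  [kg·m⁻³] · [m²·s⁻¹] = kg·m⁻¹·s⁻¹
kg·m⁻¹·s⁻² ≠ kg·m⁻¹·s⁻¹, so they cannot be added.

No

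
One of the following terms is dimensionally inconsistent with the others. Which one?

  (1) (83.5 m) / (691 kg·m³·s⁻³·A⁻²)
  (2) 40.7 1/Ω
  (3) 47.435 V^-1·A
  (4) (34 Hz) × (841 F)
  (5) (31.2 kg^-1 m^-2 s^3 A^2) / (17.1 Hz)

Work out the base dimensions of each:
  (1) [m] / [kg·m³·s⁻³·A⁻²] = kg⁻¹·m⁻²·s³·A²
  (2) Ω⁻¹ = (V·A⁻¹)⁻¹ = kg⁻¹·m⁻²·s³·A²
  (3) A·V⁻¹ = A·(J·C⁻¹)⁻¹ = kg⁻¹·m⁻²·s³·A²
  (4) [s⁻¹] · [kg⁻¹·m⁻²·s⁴·A²] = kg⁻¹·m⁻²·s³·A²
  (5) [kg⁻¹·m⁻²·s³·A²] / [s⁻¹] = kg⁻¹·m⁻²·s⁴·A²
All reduce to kg⁻¹·m⁻²·s³·A² except (5), which is kg⁻¹·m⁻²·s⁴·A².

(5)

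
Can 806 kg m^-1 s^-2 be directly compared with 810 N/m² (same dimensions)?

In SI base units:
  806 kg m^-1 s^-2:  kg·m⁻¹·s⁻²
  810 N/m²:  N·m⁻² = kg·m·s⁻²·m⁻² = kg·m⁻¹·s⁻²
Both are kg·m⁻¹·s⁻², so they have the same dimensions and can be added.

Yes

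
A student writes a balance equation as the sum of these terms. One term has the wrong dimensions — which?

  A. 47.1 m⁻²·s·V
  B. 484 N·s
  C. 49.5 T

B.

Dimensions:
  A. V·s·m⁻² = J·C⁻¹·s·m⁻² = kg·s⁻²·A⁻¹
  B. N·s = kg·m·s⁻²·s = kg·m·s⁻¹
  C. T = Wb·m⁻² = kg·s⁻²·A⁻¹
All reduce to kg·s⁻²·A⁻¹ except B., which is kg·m·s⁻¹.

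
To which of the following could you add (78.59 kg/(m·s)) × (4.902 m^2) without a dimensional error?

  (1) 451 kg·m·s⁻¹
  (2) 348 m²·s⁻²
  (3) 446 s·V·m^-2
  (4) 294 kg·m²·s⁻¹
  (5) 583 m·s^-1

Reference: [kg·m⁻¹·s⁻¹] · [m²] = kg·m·s⁻¹.
Each option:
  (1) kg·m·s⁻¹  ← same
  (2) m²·s⁻²
  (3) V·s·m⁻² = J·C⁻¹·s·m⁻² = kg·s⁻²·A⁻¹
  (4) kg·m²·s⁻¹
  (5) m·s⁻¹
Only (1) matches kg·m·s⁻¹.

(1)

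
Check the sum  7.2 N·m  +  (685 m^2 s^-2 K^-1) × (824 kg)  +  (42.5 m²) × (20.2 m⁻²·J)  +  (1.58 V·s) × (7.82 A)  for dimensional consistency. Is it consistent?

Dimensions:
  7.2 N·m:  N·m = kg·m·s⁻²·m = kg·m²·s⁻²
  (685 m^2 s^-2 K^-1) × (824 kg):  [m²·s⁻²·K⁻¹] · [kg] = kg·m²·s⁻²·K⁻¹
  (42.5 m²) × (20.2 m⁻²·J):  [m²] · [kg·s⁻²] = kg·m²·s⁻²
  (1.58 V·s) × (7.82 A):  [kg·m²·s⁻²·A⁻¹] · [A] = kg·m²·s⁻²
The terms do not share a single dimension (kg·m²·s⁻² vs kg·m²·s⁻²·K⁻¹).

No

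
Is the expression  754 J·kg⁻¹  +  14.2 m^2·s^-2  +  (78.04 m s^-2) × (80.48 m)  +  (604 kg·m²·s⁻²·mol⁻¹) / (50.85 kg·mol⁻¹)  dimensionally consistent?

Yes

Reduce each to base SI dimensions:
  754 J·kg⁻¹:  J·kg⁻¹ = N·m·kg⁻¹ = m²·s⁻²
  14.2 m^2·s^-2:  m²·s⁻²
  (78.04 m s^-2) × (80.48 m):  [m·s⁻²] · [m] = m²·s⁻²
  (604 kg·m²·s⁻²·mol⁻¹) / (50.85 kg·mol⁻¹):  [kg·m²·s⁻²·mol⁻¹] / [kg·mol⁻¹] = m²·s⁻²
Every term reduces to m²·s⁻².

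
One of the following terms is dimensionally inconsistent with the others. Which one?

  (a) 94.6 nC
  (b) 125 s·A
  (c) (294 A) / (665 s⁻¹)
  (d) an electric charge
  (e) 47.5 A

(e)

Expand each in SI base units:
  (a) C = s·A
  (b) A·s = s·A
  (c) [A] / [s⁻¹] = s·A
  (d) [electric charge] = s·A
  (e) A
All reduce to s·A except (e), which is A.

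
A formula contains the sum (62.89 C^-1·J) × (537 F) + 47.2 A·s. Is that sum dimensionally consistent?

Yes

Work out the base dimensions of each:
  (62.89 C^-1·J) × (537 F):  [kg·m²·s⁻³·A⁻¹] · [kg⁻¹·m⁻²·s⁴·A²] = s·A
  47.2 A·s:  A·s = s·A
Both are s·A, so they have the same dimensions and can be added.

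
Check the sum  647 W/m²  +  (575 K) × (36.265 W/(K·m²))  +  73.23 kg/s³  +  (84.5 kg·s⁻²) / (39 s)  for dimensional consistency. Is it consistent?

Yes

Work out the base dimensions of each:
  647 W/m²:  W·m⁻² = J·s⁻¹·m⁻² = kg·s⁻³
  (575 K) × (36.265 W/(K·m²)):  [K] · [kg·s⁻³·K⁻¹] = kg·s⁻³
  73.23 kg/s³:  kg·s⁻³
  (84.5 kg·s⁻²) / (39 s):  [kg·s⁻²] / [s] = kg·s⁻³
Every term reduces to kg·s⁻³.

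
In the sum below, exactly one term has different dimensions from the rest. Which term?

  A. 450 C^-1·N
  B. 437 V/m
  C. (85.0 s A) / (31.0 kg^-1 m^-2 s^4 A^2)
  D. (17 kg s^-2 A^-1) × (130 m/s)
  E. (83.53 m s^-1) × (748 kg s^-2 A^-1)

C.

Dimensions:
  A. N·C⁻¹ = kg·m·s⁻²·(s·A)⁻¹ = kg·m·s⁻³·A⁻¹
  B. V·m⁻¹ = J·C⁻¹·m⁻¹ = kg·m·s⁻³·A⁻¹
  C. [s·A] / [kg⁻¹·m⁻²·s⁴·A²] = kg·m²·s⁻³·A⁻¹
  D. [kg·s⁻²·A⁻¹] · [m·s⁻¹] = kg·m·s⁻³·A⁻¹
  E. [m·s⁻¹] · [kg·s⁻²·A⁻¹] = kg·m·s⁻³·A⁻¹
All reduce to kg·m·s⁻³·A⁻¹ except C., which is kg·m²·s⁻³·A⁻¹.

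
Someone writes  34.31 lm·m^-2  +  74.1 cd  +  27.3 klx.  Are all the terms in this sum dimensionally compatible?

No

Dimensions:
  34.31 lm·m^-2:  lm·m⁻² = cd·m⁻² = m⁻²·cd
  74.1 cd:  cd
  27.3 klx:  lx = lm·m⁻² = m⁻²·cd
The terms do not share a single dimension (cd vs m⁻²·cd).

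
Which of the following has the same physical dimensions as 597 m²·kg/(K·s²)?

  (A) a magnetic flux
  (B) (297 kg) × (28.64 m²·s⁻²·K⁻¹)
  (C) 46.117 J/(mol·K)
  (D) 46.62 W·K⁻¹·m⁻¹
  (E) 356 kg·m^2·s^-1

Reference: kg·m²·s⁻²·K⁻¹.
Each option:
  (A) [magnetic flux] = kg·m²·s⁻²·A⁻¹
  (B) [kg] · [m²·s⁻²·K⁻¹] = kg·m²·s⁻²·K⁻¹  ← same
  (C) J·mol⁻¹·K⁻¹ = N·m·mol⁻¹·K⁻¹ = kg·m²·s⁻²·K⁻¹·mol⁻¹
  (D) W·m⁻¹·K⁻¹ = J·s⁻¹·m⁻¹·K⁻¹ = kg·m·s⁻³·K⁻¹
  (E) kg·m²·s⁻¹
Only (B) matches kg·m²·s⁻²·K⁻¹.

(B)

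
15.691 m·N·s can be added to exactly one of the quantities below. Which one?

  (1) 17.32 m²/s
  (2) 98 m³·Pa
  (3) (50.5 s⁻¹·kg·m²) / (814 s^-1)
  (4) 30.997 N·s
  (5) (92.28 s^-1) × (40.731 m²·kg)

Reference: N·m·s = kg·m·s⁻²·m·s = kg·m²·s⁻¹.
Each option:
  (1) m²·s⁻¹
  (2) Pa·m³ = N·m⁻²·m³ = kg·m²·s⁻²
  (3) [kg·m²·s⁻¹] / [s⁻¹] = kg·m²
  (4) N·s = kg·m·s⁻²·s = kg·m·s⁻¹
  (5) [s⁻¹] · [kg·m²] = kg·m²·s⁻¹  ← same
Only (5) matches kg·m²·s⁻¹.

(5)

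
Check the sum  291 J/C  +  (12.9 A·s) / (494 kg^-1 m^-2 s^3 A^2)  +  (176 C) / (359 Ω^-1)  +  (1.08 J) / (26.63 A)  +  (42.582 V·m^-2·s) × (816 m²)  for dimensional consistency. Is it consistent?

In SI base units:
  291 J/C:  J·C⁻¹ = N·m·(s·A)⁻¹ = kg·m²·s⁻³·A⁻¹
  (12.9 A·s) / (494 kg^-1 m^-2 s^3 A^2):  [s·A] / [kg⁻¹·m⁻²·s³·A²] = kg·m²·s⁻²·A⁻¹
  (176 C) / (359 Ω^-1):  [s·A] / [kg⁻¹·m⁻²·s³·A²] = kg·m²·s⁻²·A⁻¹
  (1.08 J) / (26.63 A):  [kg·m²·s⁻²] / [A] = kg·m²·s⁻²·A⁻¹
  (42.582 V·m^-2·s) × (816 m²):  [kg·s⁻²·A⁻¹] · [m²] = kg·m²·s⁻²·A⁻¹
The terms do not share a single dimension (kg·m²·s⁻²·A⁻¹ vs kg·m²·s⁻³·A⁻¹).

No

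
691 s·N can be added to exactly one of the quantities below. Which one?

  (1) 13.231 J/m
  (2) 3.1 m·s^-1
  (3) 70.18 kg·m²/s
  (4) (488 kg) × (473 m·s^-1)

Reference: N·s = kg·m·s⁻²·s = kg·m·s⁻¹.
Each option:
  (1) J·m⁻¹ = N·m·m⁻¹ = kg·m·s⁻²
  (2) m·s⁻¹
  (3) kg·m²·s⁻¹
  (4) [kg] · [m·s⁻¹] = kg·m·s⁻¹  ← same
Only (4) matches kg·m·s⁻¹.

(4)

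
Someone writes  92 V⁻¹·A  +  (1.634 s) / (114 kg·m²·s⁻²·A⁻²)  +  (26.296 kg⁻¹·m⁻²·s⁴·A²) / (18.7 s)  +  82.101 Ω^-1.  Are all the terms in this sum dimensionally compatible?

Yes

Dimensions:
  92 V⁻¹·A:  A·V⁻¹ = A·(J·C⁻¹)⁻¹ = kg⁻¹·m⁻²·s³·A²
  (1.634 s) / (114 kg·m²·s⁻²·A⁻²):  [s] / [kg·m²·s⁻²·A⁻²] = kg⁻¹·m⁻²·s³·A²
  (26.296 kg⁻¹·m⁻²·s⁴·A²) / (18.7 s):  [kg⁻¹·m⁻²·s⁴·A²] / [s] = kg⁻¹·m⁻²·s³·A²
  82.101 Ω^-1:  Ω⁻¹ = (V·A⁻¹)⁻¹ = kg⁻¹·m⁻²·s³·A²
Every term reduces to kg⁻¹·m⁻²·s³·A².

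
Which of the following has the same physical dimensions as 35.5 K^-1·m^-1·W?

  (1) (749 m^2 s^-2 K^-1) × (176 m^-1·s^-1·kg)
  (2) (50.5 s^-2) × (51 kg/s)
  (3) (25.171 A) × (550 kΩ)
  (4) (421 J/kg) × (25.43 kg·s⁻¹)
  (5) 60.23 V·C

(1)

Reference: W·m⁻¹·K⁻¹ = J·s⁻¹·m⁻¹·K⁻¹ = kg·m·s⁻³·K⁻¹.
Each option:
  (1) [m²·s⁻²·K⁻¹] · [kg·m⁻¹·s⁻¹] = kg·m·s⁻³·K⁻¹  ← same
  (2) [s⁻²] · [kg·s⁻¹] = kg·s⁻³
  (3) [A] · [kg·m²·s⁻³·A⁻²] = kg·m²·s⁻³·A⁻¹
  (4) [m²·s⁻²] · [kg·s⁻¹] = kg·m²·s⁻³
  (5) C·V = s·A·J·C⁻¹ = kg·m²·s⁻²
Only (1) matches kg·m·s⁻³·K⁻¹.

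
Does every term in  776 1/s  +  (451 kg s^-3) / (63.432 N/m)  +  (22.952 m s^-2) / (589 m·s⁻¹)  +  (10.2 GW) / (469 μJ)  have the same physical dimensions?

In SI base units:
  776 1/s:  s⁻¹
  (451 kg s^-3) / (63.432 N/m):  [kg·s⁻³] / [kg·s⁻²] = s⁻¹
  (22.952 m s^-2) / (589 m·s⁻¹):  [m·s⁻²] / [m·s⁻¹] = s⁻¹
  (10.2 GW) / (469 μJ):  [kg·m²·s⁻³] / [kg·m²·s⁻²] = s⁻¹
Every term reduces to s⁻¹.

Yes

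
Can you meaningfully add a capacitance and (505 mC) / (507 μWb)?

No

Expand each in SI base units:
  a capacitance:  [capacitance] = kg⁻¹·m⁻²·s⁴·A²
  (505 mC) / (507 μWb):  [s·A] / [kg·m²·s⁻²·A⁻¹] = kg⁻¹·m⁻²·s³·A²
kg⁻¹·m⁻²·s⁴·A² ≠ kg⁻¹·m⁻²·s³·A², so they cannot be added.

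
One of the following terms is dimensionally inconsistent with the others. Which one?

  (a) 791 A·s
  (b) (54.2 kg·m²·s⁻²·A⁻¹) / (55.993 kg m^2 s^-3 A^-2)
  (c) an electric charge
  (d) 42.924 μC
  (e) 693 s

Work out the base dimensions of each:
  (a) A·s = s·A
  (b) [kg·m²·s⁻²·A⁻¹] / [kg·m²·s⁻³·A⁻²] = s·A
  (c) [electric charge] = s·A
  (d) C = s·A
  (e) s
All reduce to s·A except (e), which is s.

(e)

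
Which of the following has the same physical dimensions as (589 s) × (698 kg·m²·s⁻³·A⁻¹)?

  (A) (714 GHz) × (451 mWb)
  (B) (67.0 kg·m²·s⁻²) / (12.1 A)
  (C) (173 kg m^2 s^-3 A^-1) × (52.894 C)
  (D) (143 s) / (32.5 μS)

Reference: [s] · [kg·m²·s⁻³·A⁻¹] = kg·m²·s⁻²·A⁻¹.
Each option:
  (A) [s⁻¹] · [kg·m²·s⁻²·A⁻¹] = kg·m²·s⁻³·A⁻¹
  (B) [kg·m²·s⁻²] / [A] = kg·m²·s⁻²·A⁻¹  ← same
  (C) [kg·m²·s⁻³·A⁻¹] · [s·A] = kg·m²·s⁻²
  (D) [s] / [kg⁻¹·m⁻²·s³·A²] = kg·m²·s⁻²·A⁻²
Only (B) matches kg·m²·s⁻²·A⁻¹.

(B)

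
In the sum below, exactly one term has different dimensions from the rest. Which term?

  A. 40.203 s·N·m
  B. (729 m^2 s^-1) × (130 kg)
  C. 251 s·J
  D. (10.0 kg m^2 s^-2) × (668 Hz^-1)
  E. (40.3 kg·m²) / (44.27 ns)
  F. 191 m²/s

In SI base units:
  A. N·m·s = kg·m·s⁻²·m·s = kg·m²·s⁻¹
  B. [m²·s⁻¹] · [kg] = kg·m²·s⁻¹
  C. J·s = N·m·s = kg·m²·s⁻¹
  D. [kg·m²·s⁻²] · [s] = kg·m²·s⁻¹
  E. [kg·m²] / [s] = kg·m²·s⁻¹
  F. m²·s⁻¹
All reduce to kg·m²·s⁻¹ except F., which is m²·s⁻¹.

F.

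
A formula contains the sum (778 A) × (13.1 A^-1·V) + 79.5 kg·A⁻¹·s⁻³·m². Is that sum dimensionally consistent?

Yes

Expand each in SI base units:
  (778 A) × (13.1 A^-1·V):  [A] · [kg·m²·s⁻³·A⁻²] = kg·m²·s⁻³·A⁻¹
  79.5 kg·A⁻¹·s⁻³·m²:  kg·m²·s⁻³·A⁻¹
Both are kg·m²·s⁻³·A⁻¹, so they have the same dimensions and can be added.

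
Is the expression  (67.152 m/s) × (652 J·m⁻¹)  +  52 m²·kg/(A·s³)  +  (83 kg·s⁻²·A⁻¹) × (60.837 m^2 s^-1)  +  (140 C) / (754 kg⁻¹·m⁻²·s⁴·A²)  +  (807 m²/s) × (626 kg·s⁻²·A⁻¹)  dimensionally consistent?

Dimensions:
  (67.152 m/s) × (652 J·m⁻¹):  [m·s⁻¹] · [kg·m·s⁻²] = kg·m²·s⁻³
  52 m²·kg/(A·s³):  kg·m²·s⁻³·A⁻¹
  (83 kg·s⁻²·A⁻¹) × (60.837 m^2 s^-1):  [kg·s⁻²·A⁻¹] · [m²·s⁻¹] = kg·m²·s⁻³·A⁻¹
  (140 C) / (754 kg⁻¹·m⁻²·s⁴·A²):  [s·A] / [kg⁻¹·m⁻²·s⁴·A²] = kg·m²·s⁻³·A⁻¹
  (807 m²/s) × (626 kg·s⁻²·A⁻¹):  [m²·s⁻¹] · [kg·s⁻²·A⁻¹] = kg·m²·s⁻³·A⁻¹
The terms do not share a single dimension (kg·m²·s⁻³ vs kg·m²·s⁻³·A⁻¹).

No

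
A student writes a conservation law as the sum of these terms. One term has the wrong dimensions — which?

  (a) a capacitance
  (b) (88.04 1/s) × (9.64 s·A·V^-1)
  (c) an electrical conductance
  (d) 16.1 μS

Work out the base dimensions of each:
  (a) [capacitance] = kg⁻¹·m⁻²·s⁴·A²
  (b) [s⁻¹] · [kg⁻¹·m⁻²·s⁴·A²] = kg⁻¹·m⁻²·s³·A²
  (c) [electrical conductance] = kg⁻¹·m⁻²·s³·A²
  (d) S = Ω⁻¹ = kg⁻¹·m⁻²·s³·A²
All reduce to kg⁻¹·m⁻²·s³·A² except (a), which is kg⁻¹·m⁻²·s⁴·A².

(a)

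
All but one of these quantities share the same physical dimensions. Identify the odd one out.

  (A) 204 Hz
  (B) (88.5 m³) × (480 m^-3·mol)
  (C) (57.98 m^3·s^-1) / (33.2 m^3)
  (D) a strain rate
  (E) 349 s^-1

(B)

Expand each in SI base units:
  (A) Hz = s⁻¹
  (B) [m³] · [m⁻³·mol] = mol
  (C) [m³·s⁻¹] / [m³] = s⁻¹
  (D) [strain rate] = s⁻¹
  (E) s⁻¹
All reduce to s⁻¹ except (B), which is mol.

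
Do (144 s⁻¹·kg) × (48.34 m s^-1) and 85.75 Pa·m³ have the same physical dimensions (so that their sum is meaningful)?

No

Dimensions:
  (144 s⁻¹·kg) × (48.34 m s^-1):  [kg·s⁻¹] · [m·s⁻¹] = kg·m·s⁻²
  85.75 Pa·m³:  Pa·m³ = N·m⁻²·m³ = kg·m²·s⁻²
kg·m·s⁻² ≠ kg·m²·s⁻², so they cannot be added.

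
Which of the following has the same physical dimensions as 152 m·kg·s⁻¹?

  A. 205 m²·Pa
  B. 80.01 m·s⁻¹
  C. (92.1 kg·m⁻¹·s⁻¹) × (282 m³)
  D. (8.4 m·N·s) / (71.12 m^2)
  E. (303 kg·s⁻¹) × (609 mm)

Reference: kg·m·s⁻¹.
Each option:
  A. Pa·m² = N·m⁻²·m² = kg·m·s⁻²
  B. m·s⁻¹
  C. [kg·m⁻¹·s⁻¹] · [m³] = kg·m²·s⁻¹
  D. [kg·m²·s⁻¹] / [m²] = kg·s⁻¹
  E. [kg·s⁻¹] · [m] = kg·m·s⁻¹  ← same
Only E. matches kg·m·s⁻¹.

E.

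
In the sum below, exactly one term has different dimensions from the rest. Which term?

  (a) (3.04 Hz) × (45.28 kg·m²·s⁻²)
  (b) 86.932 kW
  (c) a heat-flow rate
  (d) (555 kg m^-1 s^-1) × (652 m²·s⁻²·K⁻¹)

Reduce each to base SI dimensions:
  (a) [s⁻¹] · [kg·m²·s⁻²] = kg·m²·s⁻³
  (b) W = J·s⁻¹ = kg·m²·s⁻³
  (c) [heat-flow rate] = kg·m²·s⁻³
  (d) [kg·m⁻¹·s⁻¹] · [m²·s⁻²·K⁻¹] = kg·m·s⁻³·K⁻¹
All reduce to kg·m²·s⁻³ except (d), which is kg·m·s⁻³·K⁻¹.

(d)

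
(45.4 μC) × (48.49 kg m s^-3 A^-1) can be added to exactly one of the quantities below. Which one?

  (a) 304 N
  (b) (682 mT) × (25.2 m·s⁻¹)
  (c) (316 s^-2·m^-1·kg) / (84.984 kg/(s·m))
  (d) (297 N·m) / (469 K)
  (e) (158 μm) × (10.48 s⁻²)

(a)

Reference: [s·A] · [kg·m·s⁻³·A⁻¹] = kg·m·s⁻².
Each option:
  (a) N = kg·m·s⁻²  ← same
  (b) [kg·s⁻²·A⁻¹] · [m·s⁻¹] = kg·m·s⁻³·A⁻¹
  (c) [kg·m⁻¹·s⁻²] / [kg·m⁻¹·s⁻¹] = s⁻¹
  (d) [kg·m²·s⁻²] / [K] = kg·m²·s⁻²·K⁻¹
  (e) [m] · [s⁻²] = m·s⁻²
Only (a) matches kg·m·s⁻².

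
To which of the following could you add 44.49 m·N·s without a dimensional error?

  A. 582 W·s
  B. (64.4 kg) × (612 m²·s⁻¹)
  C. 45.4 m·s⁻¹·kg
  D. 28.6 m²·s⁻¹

Reference: N·m·s = kg·m·s⁻²·m·s = kg·m²·s⁻¹.
Each option:
  A. W·s = J·s⁻¹·s = kg·m²·s⁻²
  B. [kg] · [m²·s⁻¹] = kg·m²·s⁻¹  ← same
  C. kg·m·s⁻¹
  D. m²·s⁻¹
Only B. matches kg·m²·s⁻¹.

B.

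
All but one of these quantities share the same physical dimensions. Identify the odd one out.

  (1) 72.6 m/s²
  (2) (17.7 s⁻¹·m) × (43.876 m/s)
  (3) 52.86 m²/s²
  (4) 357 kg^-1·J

Expand each in SI base units:
  (1) m·s⁻²
  (2) [m·s⁻¹] · [m·s⁻¹] = m²·s⁻²
  (3) m²·s⁻²
  (4) J·kg⁻¹ = N·m·kg⁻¹ = m²·s⁻²
All reduce to m²·s⁻² except (1), which is m·s⁻².

(1)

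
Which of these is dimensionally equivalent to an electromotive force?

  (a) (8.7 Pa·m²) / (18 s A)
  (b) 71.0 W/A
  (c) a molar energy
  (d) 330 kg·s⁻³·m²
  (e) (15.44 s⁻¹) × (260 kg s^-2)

(b)

Reference: [electromotive force] = kg·m²·s⁻³·A⁻¹.
Each option:
  (a) [kg·m·s⁻²] / [s·A] = kg·m·s⁻³·A⁻¹
  (b) W·A⁻¹ = J·s⁻¹·A⁻¹ = kg·m²·s⁻³·A⁻¹  ← same
  (c) [molar energy] = kg·m²·s⁻²·mol⁻¹
  (d) kg·m²·s⁻³
  (e) [s⁻¹] · [kg·s⁻²] = kg·s⁻³
Only (b) matches kg·m²·s⁻³·A⁻¹.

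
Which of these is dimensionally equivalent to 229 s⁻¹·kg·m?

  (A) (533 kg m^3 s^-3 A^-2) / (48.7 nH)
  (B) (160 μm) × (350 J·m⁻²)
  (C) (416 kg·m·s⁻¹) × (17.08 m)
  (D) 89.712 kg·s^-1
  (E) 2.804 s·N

(E)

Reference: kg·m·s⁻¹.
Each option:
  (A) [kg·m³·s⁻³·A⁻²] / [kg·m²·s⁻²·A⁻²] = m·s⁻¹
  (B) [m] · [kg·s⁻²] = kg·m·s⁻²
  (C) [kg·m·s⁻¹] · [m] = kg·m²·s⁻¹
  (D) kg·s⁻¹
  (E) N·s = kg·m·s⁻²·s = kg·m·s⁻¹  ← same
Only (E) matches kg·m·s⁻¹.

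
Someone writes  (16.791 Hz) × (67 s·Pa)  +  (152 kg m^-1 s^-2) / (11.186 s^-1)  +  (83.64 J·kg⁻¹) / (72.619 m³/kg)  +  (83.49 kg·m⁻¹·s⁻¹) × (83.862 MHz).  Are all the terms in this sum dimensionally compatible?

No

In SI base units:
  (16.791 Hz) × (67 s·Pa):  [s⁻¹] · [kg·m⁻¹·s⁻¹] = kg·m⁻¹·s⁻²
  (152 kg m^-1 s^-2) / (11.186 s^-1):  [kg·m⁻¹·s⁻²] / [s⁻¹] = kg·m⁻¹·s⁻¹
  (83.64 J·kg⁻¹) / (72.619 m³/kg):  [m²·s⁻²] / [kg⁻¹·m³] = kg·m⁻¹·s⁻²
  (83.49 kg·m⁻¹·s⁻¹) × (83.862 MHz):  [kg·m⁻¹·s⁻¹] · [s⁻¹] = kg·m⁻¹·s⁻²
The terms do not share a single dimension (kg·m⁻¹·s⁻² vs kg·m⁻¹·s⁻¹).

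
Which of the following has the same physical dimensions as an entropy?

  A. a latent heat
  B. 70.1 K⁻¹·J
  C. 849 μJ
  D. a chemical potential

Reference: [entropy] = kg·m²·s⁻²·K⁻¹.
Each option:
  A. [latent heat] = m²·s⁻²
  B. J·K⁻¹ = N·m·K⁻¹ = kg·m²·s⁻²·K⁻¹  ← same
  C. J = N·m = kg·m²·s⁻²
  D. [chemical potential] = kg·m²·s⁻²·mol⁻¹
Only B. matches kg·m²·s⁻²·K⁻¹.

B.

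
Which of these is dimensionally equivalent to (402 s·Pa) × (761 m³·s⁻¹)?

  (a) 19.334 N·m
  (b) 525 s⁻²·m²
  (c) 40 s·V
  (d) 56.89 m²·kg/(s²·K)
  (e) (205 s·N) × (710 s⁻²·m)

Reference: [kg·m⁻¹·s⁻¹] · [m³·s⁻¹] = kg·m²·s⁻².
Each option:
  (a) N·m = kg·m·s⁻²·m = kg·m²·s⁻²  ← same
  (b) m²·s⁻²
  (c) V·s = J·C⁻¹·s = kg·m²·s⁻²·A⁻¹
  (d) kg·m²·s⁻²·K⁻¹
  (e) [kg·m·s⁻¹] · [m·s⁻²] = kg·m²·s⁻³
Only (a) matches kg·m²·s⁻².

(a)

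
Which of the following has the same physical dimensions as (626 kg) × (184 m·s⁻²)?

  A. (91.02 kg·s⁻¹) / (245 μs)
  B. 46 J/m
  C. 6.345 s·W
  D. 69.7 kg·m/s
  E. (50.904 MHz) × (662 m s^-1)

Reference: [kg] · [m·s⁻²] = kg·m·s⁻².
Each option:
  A. [kg·s⁻¹] / [s] = kg·s⁻²
  B. J·m⁻¹ = N·m·m⁻¹ = kg·m·s⁻²  ← same
  C. W·s = J·s⁻¹·s = kg·m²·s⁻²
  D. kg·m·s⁻¹
  E. [s⁻¹] · [m·s⁻¹] = m·s⁻²
Only B. matches kg·m·s⁻².

B.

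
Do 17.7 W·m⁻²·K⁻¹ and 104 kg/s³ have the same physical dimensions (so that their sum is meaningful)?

No

Reduce each to base SI dimensions:
  17.7 W·m⁻²·K⁻¹:  W·m⁻²·K⁻¹ = J·s⁻¹·m⁻²·K⁻¹ = kg·s⁻³·K⁻¹
  104 kg/s³:  kg·s⁻³
kg·s⁻³·K⁻¹ ≠ kg·s⁻³, so they cannot be added.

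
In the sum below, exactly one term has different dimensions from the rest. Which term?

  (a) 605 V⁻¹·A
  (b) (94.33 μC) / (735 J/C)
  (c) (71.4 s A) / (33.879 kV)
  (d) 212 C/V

(a)

Expand each in SI base units:
  (a) A·V⁻¹ = A·(J·C⁻¹)⁻¹ = kg⁻¹·m⁻²·s³·A²
  (b) [s·A] / [kg·m²·s⁻³·A⁻¹] = kg⁻¹·m⁻²·s⁴·A²
  (c) [s·A] / [kg·m²·s⁻³·A⁻¹] = kg⁻¹·m⁻²·s⁴·A²
  (d) C·V⁻¹ = s·A·(J·C⁻¹)⁻¹ = kg⁻¹·m⁻²·s⁴·A²
All reduce to kg⁻¹·m⁻²·s⁴·A² except (a), which is kg⁻¹·m⁻²·s³·A².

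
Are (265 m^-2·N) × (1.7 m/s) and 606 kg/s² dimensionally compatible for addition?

Reduce each to base SI dimensions:
  (265 m^-2·N) × (1.7 m/s):  [kg·m⁻¹·s⁻²] · [m·s⁻¹] = kg·s⁻³
  606 kg/s²:  kg·s⁻²
kg·s⁻³ ≠ kg·s⁻², so they cannot be added.

No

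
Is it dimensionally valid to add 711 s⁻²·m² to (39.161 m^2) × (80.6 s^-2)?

Work out the base dimensions of each:
  711 s⁻²·m²:  m²·s⁻²
  (39.161 m^2) × (80.6 s^-2):  [m²] · [s⁻²] = m²·s⁻²
Both are m²·s⁻², so they have the same dimensions and can be added.

Yes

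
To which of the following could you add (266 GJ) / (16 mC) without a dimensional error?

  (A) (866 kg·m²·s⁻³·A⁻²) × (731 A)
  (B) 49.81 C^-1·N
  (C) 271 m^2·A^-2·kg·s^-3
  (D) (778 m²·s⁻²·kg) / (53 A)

(A)

Reference: [kg·m²·s⁻²] / [s·A] = kg·m²·s⁻³·A⁻¹.
Each option:
  (A) [kg·m²·s⁻³·A⁻²] · [A] = kg·m²·s⁻³·A⁻¹  ← same
  (B) N·C⁻¹ = kg·m·s⁻²·(s·A)⁻¹ = kg·m·s⁻³·A⁻¹
  (C) kg·m²·s⁻³·A⁻²
  (D) [kg·m²·s⁻²] / [A] = kg·m²·s⁻²·A⁻¹
Only (A) matches kg·m²·s⁻³·A⁻¹.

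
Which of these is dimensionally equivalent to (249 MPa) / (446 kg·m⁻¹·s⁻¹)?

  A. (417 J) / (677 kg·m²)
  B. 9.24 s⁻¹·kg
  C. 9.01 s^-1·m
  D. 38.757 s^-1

D.

Reference: [kg·m⁻¹·s⁻²] / [kg·m⁻¹·s⁻¹] = s⁻¹.
Each option:
  A. [kg·m²·s⁻²] / [kg·m²] = s⁻²
  B. kg·s⁻¹
  C. m·s⁻¹
  D. s⁻¹  ← same
Only D. matches s⁻¹.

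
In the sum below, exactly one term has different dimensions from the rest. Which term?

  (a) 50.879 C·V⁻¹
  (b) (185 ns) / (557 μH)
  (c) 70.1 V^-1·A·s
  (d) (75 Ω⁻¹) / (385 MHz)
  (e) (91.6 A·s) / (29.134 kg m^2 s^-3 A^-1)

Work out the base dimensions of each:
  (a) C·V⁻¹ = s·A·(J·C⁻¹)⁻¹ = kg⁻¹·m⁻²·s⁴·A²
  (b) [s] / [kg·m²·s⁻²·A⁻²] = kg⁻¹·m⁻²·s³·A²
  (c) A·s·V⁻¹ = A·s·(J·C⁻¹)⁻¹ = kg⁻¹·m⁻²·s⁴·A²
  (d) [kg⁻¹·m⁻²·s³·A²] / [s⁻¹] = kg⁻¹·m⁻²·s⁴·A²
  (e) [s·A] / [kg·m²·s⁻³·A⁻¹] = kg⁻¹·m⁻²·s⁴·A²
All reduce to kg⁻¹·m⁻²·s⁴·A² except (b), which is kg⁻¹·m⁻²·s³·A².

(b)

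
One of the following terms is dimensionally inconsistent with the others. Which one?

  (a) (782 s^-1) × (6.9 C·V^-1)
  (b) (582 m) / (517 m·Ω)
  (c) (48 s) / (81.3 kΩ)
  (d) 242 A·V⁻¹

Expand each in SI base units:
  (a) [s⁻¹] · [kg⁻¹·m⁻²·s⁴·A²] = kg⁻¹·m⁻²·s³·A²
  (b) [m] / [kg·m³·s⁻³·A⁻²] = kg⁻¹·m⁻²·s³·A²
  (c) [s] / [kg·m²·s⁻³·A⁻²] = kg⁻¹·m⁻²·s⁴·A²
  (d) A·V⁻¹ = A·(J·C⁻¹)⁻¹ = kg⁻¹·m⁻²·s³·A²
All reduce to kg⁻¹·m⁻²·s³·A² except (c), which is kg⁻¹·m⁻²·s⁴·A².

(c)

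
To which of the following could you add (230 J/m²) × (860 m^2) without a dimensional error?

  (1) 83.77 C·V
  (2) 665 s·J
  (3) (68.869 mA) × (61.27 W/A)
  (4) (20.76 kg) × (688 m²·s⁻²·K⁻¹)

Reference: [kg·s⁻²] · [m²] = kg·m²·s⁻².
Each option:
  (1) C·V = s·A·J·C⁻¹ = kg·m²·s⁻²  ← same
  (2) J·s = N·m·s = kg·m²·s⁻¹
  (3) [A] · [kg·m²·s⁻³·A⁻¹] = kg·m²·s⁻³
  (4) [kg] · [m²·s⁻²·K⁻¹] = kg·m²·s⁻²·K⁻¹
Only (1) matches kg·m²·s⁻².

(1)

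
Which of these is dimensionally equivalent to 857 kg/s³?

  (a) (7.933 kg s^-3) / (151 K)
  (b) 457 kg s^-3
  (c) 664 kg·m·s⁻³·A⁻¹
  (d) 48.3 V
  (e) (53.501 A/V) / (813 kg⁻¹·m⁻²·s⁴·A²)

(b)

Reference: kg·s⁻³.
Each option:
  (a) [kg·s⁻³] / [K] = kg·s⁻³·K⁻¹
  (b) kg·s⁻³  ← same
  (c) kg·m·s⁻³·A⁻¹
  (d) V = J·C⁻¹ = kg·m²·s⁻³·A⁻¹
  (e) [kg⁻¹·m⁻²·s³·A²] / [kg⁻¹·m⁻²·s⁴·A²] = s⁻¹
Only (b) matches kg·s⁻³.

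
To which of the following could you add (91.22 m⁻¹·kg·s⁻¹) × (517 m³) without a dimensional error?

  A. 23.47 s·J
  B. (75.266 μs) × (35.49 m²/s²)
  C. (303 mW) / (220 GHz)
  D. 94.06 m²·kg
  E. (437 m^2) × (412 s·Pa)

Reference: [kg·m⁻¹·s⁻¹] · [m³] = kg·m²·s⁻¹.
Each option:
  A. J·s = N·m·s = kg·m²·s⁻¹  ← same
  B. [s] · [m²·s⁻²] = m²·s⁻¹
  C. [kg·m²·s⁻³] / [s⁻¹] = kg·m²·s⁻²
  D. kg·m²
  E. [m²] · [kg·m⁻¹·s⁻¹] = kg·m·s⁻¹
Only A. matches kg·m²·s⁻¹.

A.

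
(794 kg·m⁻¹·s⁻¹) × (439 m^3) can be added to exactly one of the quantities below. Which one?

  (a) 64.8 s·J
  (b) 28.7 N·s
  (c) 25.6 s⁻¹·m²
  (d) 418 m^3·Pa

(a)

Reference: [kg·m⁻¹·s⁻¹] · [m³] = kg·m²·s⁻¹.
Each option:
  (a) J·s = N·m·s = kg·m²·s⁻¹  ← same
  (b) N·s = kg·m·s⁻²·s = kg·m·s⁻¹
  (c) m²·s⁻¹
  (d) Pa·m³ = N·m⁻²·m³ = kg·m²·s⁻²
Only (a) matches kg·m²·s⁻¹.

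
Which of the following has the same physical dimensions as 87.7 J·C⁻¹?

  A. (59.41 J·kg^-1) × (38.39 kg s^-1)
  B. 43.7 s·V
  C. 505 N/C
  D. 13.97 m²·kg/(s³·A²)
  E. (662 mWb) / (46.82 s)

Reference: J·C⁻¹ = N·m·(s·A)⁻¹ = kg·m²·s⁻³·A⁻¹.
Each option:
  A. [m²·s⁻²] · [kg·s⁻¹] = kg·m²·s⁻³
  B. V·s = J·C⁻¹·s = kg·m²·s⁻²·A⁻¹
  C. N·C⁻¹ = kg·m·s⁻²·(s·A)⁻¹ = kg·m·s⁻³·A⁻¹
  D. kg·m²·s⁻³·A⁻²
  E. [kg·m²·s⁻²·A⁻¹] / [s] = kg·m²·s⁻³·A⁻¹  ← same
Only E. matches kg·m²·s⁻³·A⁻¹.

E.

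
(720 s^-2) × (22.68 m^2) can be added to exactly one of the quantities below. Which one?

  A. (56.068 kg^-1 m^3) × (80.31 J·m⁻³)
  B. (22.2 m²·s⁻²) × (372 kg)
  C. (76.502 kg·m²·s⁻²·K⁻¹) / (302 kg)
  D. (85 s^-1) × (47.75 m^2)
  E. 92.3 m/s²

Reference: [s⁻²] · [m²] = m²·s⁻².
Each option:
  A. [kg⁻¹·m³] · [kg·m⁻¹·s⁻²] = m²·s⁻²  ← same
  B. [m²·s⁻²] · [kg] = kg·m²·s⁻²
  C. [kg·m²·s⁻²·K⁻¹] / [kg] = m²·s⁻²·K⁻¹
  D. [s⁻¹] · [m²] = m²·s⁻¹
  E. m·s⁻²
Only A. matches m²·s⁻².

A.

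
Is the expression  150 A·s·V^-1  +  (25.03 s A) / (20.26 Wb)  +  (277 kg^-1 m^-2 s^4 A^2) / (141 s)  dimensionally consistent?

No

Expand each in SI base units:
  150 A·s·V^-1:  A·s·V⁻¹ = A·s·(J·C⁻¹)⁻¹ = kg⁻¹·m⁻²·s⁴·A²
  (25.03 s A) / (20.26 Wb):  [s·A] / [kg·m²·s⁻²·A⁻¹] = kg⁻¹·m⁻²·s³·A²
  (277 kg^-1 m^-2 s^4 A^2) / (141 s):  [kg⁻¹·m⁻²·s⁴·A²] / [s] = kg⁻¹·m⁻²·s³·A²
The terms do not share a single dimension (kg⁻¹·m⁻²·s³·A² vs kg⁻¹·m⁻²·s⁴·A²).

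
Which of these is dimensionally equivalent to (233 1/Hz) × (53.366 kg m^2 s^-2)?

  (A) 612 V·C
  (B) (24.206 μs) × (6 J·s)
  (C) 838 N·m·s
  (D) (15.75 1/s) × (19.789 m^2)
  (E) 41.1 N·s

(C)

Reference: [s] · [kg·m²·s⁻²] = kg·m²·s⁻¹.
Each option:
  (A) C·V = s·A·J·C⁻¹ = kg·m²·s⁻²
  (B) [s] · [kg·m²·s⁻¹] = kg·m²
  (C) N·m·s = kg·m·s⁻²·m·s = kg·m²·s⁻¹  ← same
  (D) [s⁻¹] · [m²] = m²·s⁻¹
  (E) N·s = kg·m·s⁻²·s = kg·m·s⁻¹
Only (C) matches kg·m²·s⁻¹.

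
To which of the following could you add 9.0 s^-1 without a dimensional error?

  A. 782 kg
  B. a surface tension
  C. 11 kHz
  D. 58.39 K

C.

Reference: s⁻¹.
Each option:
  A. kg
  B. [surface tension] = kg·s⁻²
  C. Hz = s⁻¹  ← same
  D. K
Only C. matches s⁻¹.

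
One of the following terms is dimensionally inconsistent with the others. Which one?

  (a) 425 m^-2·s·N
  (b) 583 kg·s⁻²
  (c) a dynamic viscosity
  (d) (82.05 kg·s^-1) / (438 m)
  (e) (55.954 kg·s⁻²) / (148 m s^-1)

(b)

Reduce each to base SI dimensions:
  (a) N·s·m⁻² = kg·m·s⁻²·s·m⁻² = kg·m⁻¹·s⁻¹
  (b) kg·s⁻²
  (c) [dynamic viscosity] = kg·m⁻¹·s⁻¹
  (d) [kg·s⁻¹] / [m] = kg·m⁻¹·s⁻¹
  (e) [kg·s⁻²] / [m·s⁻¹] = kg·m⁻¹·s⁻¹
All reduce to kg·m⁻¹·s⁻¹ except (b), which is kg·s⁻².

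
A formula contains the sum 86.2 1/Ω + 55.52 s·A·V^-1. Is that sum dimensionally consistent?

No

Expand each in SI base units:
  86.2 1/Ω:  Ω⁻¹ = (V·A⁻¹)⁻¹ = kg⁻¹·m⁻²·s³·A²
  55.52 s·A·V^-1:  A·s·V⁻¹ = A·s·(J·C⁻¹)⁻¹ = kg⁻¹·m⁻²·s⁴·A²
kg⁻¹·m⁻²·s³·A² ≠ kg⁻¹·m⁻²·s⁴·A², so they cannot be added.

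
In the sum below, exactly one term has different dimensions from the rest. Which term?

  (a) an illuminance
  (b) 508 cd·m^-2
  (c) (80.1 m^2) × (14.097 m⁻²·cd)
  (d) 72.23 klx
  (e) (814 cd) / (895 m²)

Reduce each to base SI dimensions:
  (a) [illuminance] = m⁻²·cd
  (b) cd·m⁻² = m⁻²·cd
  (c) [m²] · [m⁻²·cd] = cd
  (d) lx = lm·m⁻² = m⁻²·cd
  (e) [cd] / [m²] = m⁻²·cd
All reduce to m⁻²·cd except (c), which is cd.

(c)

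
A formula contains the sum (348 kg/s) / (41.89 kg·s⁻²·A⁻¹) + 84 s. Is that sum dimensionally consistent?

Work out the base dimensions of each:
  (348 kg/s) / (41.89 kg·s⁻²·A⁻¹):  [kg·s⁻¹] / [kg·s⁻²·A⁻¹] = s·A
  84 s:  s
s·A ≠ s, so they cannot be added.

No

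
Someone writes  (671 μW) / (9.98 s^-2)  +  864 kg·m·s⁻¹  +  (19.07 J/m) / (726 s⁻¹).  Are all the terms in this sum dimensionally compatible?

In SI base units:
  (671 μW) / (9.98 s^-2):  [kg·m²·s⁻³] / [s⁻²] = kg·m²·s⁻¹
  864 kg·m·s⁻¹:  kg·m·s⁻¹
  (19.07 J/m) / (726 s⁻¹):  [kg·m·s⁻²] / [s⁻¹] = kg·m·s⁻¹
The terms do not share a single dimension (kg·m²·s⁻¹ vs kg·m·s⁻¹).

No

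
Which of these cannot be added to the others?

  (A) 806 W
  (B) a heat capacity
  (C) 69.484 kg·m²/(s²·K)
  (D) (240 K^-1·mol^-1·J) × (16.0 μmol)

Reduce each to base SI dimensions:
  (A) W = J·s⁻¹ = kg·m²·s⁻³
  (B) [heat capacity] = kg·m²·s⁻²·K⁻¹
  (C) kg·m²·s⁻²·K⁻¹
  (D) [kg·m²·s⁻²·K⁻¹·mol⁻¹] · [mol] = kg·m²·s⁻²·K⁻¹
All reduce to kg·m²·s⁻²·K⁻¹ except (A), which is kg·m²·s⁻³.

(A)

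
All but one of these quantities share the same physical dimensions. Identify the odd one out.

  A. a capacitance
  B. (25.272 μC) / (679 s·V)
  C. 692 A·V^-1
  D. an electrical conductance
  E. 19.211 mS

A.

Expand each in SI base units:
  A. [capacitance] = kg⁻¹·m⁻²·s⁴·A²
  B. [s·A] / [kg·m²·s⁻²·A⁻¹] = kg⁻¹·m⁻²·s³·A²
  C. A·V⁻¹ = A·(J·C⁻¹)⁻¹ = kg⁻¹·m⁻²·s³·A²
  D. [electrical conductance] = kg⁻¹·m⁻²·s³·A²
  E. S = Ω⁻¹ = kg⁻¹·m⁻²·s³·A²
All reduce to kg⁻¹·m⁻²·s³·A² except A., which is kg⁻¹·m⁻²·s⁴·A².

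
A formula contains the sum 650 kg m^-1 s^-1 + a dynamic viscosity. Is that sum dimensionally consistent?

Expand each in SI base units:
  650 kg m^-1 s^-1:  kg·m⁻¹·s⁻¹
  a dynamic viscosity:  [dynamic viscosity] = kg·m⁻¹·s⁻¹
Both are kg·m⁻¹·s⁻¹, so they have the same dimensions and can be added.

Yes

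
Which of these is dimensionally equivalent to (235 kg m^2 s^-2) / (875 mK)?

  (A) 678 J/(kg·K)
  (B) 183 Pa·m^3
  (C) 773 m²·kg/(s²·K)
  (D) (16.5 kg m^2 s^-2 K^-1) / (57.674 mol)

(C)

Reference: [kg·m²·s⁻²] / [K] = kg·m²·s⁻²·K⁻¹.
Each option:
  (A) J·kg⁻¹·K⁻¹ = N·m·kg⁻¹·K⁻¹ = m²·s⁻²·K⁻¹
  (B) Pa·m³ = N·m⁻²·m³ = kg·m²·s⁻²
  (C) kg·m²·s⁻²·K⁻¹  ← same
  (D) [kg·m²·s⁻²·K⁻¹] / [mol] = kg·m²·s⁻²·K⁻¹·mol⁻¹
Only (C) matches kg·m²·s⁻²·K⁻¹.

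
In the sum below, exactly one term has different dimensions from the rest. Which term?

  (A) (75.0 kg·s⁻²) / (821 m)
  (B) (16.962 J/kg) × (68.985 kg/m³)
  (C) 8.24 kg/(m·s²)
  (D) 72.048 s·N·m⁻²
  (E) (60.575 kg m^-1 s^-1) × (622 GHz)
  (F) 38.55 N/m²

(D)

Expand each in SI base units:
  (A) [kg·s⁻²] / [m] = kg·m⁻¹·s⁻²
  (B) [m²·s⁻²] · [kg·m⁻³] = kg·m⁻¹·s⁻²
  (C) kg·m⁻¹·s⁻²
  (D) N·s·m⁻² = kg·m·s⁻²·s·m⁻² = kg·m⁻¹·s⁻¹
  (E) [kg·m⁻¹·s⁻¹] · [s⁻¹] = kg·m⁻¹·s⁻²
  (F) N·m⁻² = kg·m·s⁻²·m⁻² = kg·m⁻¹·s⁻²
All reduce to kg·m⁻¹·s⁻² except (D), which is kg·m⁻¹·s⁻¹.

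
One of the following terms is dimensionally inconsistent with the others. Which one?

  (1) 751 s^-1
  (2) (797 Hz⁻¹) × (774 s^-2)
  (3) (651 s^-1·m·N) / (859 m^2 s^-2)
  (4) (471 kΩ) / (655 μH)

In SI base units:
  (1) s⁻¹
  (2) [s] · [s⁻²] = s⁻¹
  (3) [kg·m²·s⁻³] / [m²·s⁻²] = kg·s⁻¹
  (4) [kg·m²·s⁻³·A⁻²] / [kg·m²·s⁻²·A⁻²] = s⁻¹
All reduce to s⁻¹ except (3), which is kg·s⁻¹.

(3)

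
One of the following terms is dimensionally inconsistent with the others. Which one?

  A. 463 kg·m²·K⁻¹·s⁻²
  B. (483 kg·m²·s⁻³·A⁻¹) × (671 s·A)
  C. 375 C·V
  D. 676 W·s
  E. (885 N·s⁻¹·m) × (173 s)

A.

Dimensions:
  A. kg·m²·s⁻²·K⁻¹
  B. [kg·m²·s⁻³·A⁻¹] · [s·A] = kg·m²·s⁻²
  C. C·V = s·A·J·C⁻¹ = kg·m²·s⁻²
  D. W·s = J·s⁻¹·s = kg·m²·s⁻²
  E. [kg·m²·s⁻³] · [s] = kg·m²·s⁻²
All reduce to kg·m²·s⁻² except A., which is kg·m²·s⁻²·K⁻¹.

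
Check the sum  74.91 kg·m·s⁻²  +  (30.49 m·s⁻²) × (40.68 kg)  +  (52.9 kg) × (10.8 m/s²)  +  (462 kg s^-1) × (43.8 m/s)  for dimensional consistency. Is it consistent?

Yes

Dimensions:
  74.91 kg·m·s⁻²:  kg·m·s⁻²
  (30.49 m·s⁻²) × (40.68 kg):  [m·s⁻²] · [kg] = kg·m·s⁻²
  (52.9 kg) × (10.8 m/s²):  [kg] · [m·s⁻²] = kg·m·s⁻²
  (462 kg s^-1) × (43.8 m/s):  [kg·s⁻¹] · [m·s⁻¹] = kg·m·s⁻²
Every term reduces to kg·m·s⁻².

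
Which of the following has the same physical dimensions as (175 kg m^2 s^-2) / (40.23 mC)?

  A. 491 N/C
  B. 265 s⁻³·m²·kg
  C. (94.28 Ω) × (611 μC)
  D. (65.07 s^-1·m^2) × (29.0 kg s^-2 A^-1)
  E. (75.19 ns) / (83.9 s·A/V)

Reference: [kg·m²·s⁻²] / [s·A] = kg·m²·s⁻³·A⁻¹.
Each option:
  A. N·C⁻¹ = kg·m·s⁻²·(s·A)⁻¹ = kg·m·s⁻³·A⁻¹
  B. kg·m²·s⁻³
  C. [kg·m²·s⁻³·A⁻²] · [s·A] = kg·m²·s⁻²·A⁻¹
  D. [m²·s⁻¹] · [kg·s⁻²·A⁻¹] = kg·m²·s⁻³·A⁻¹  ← same
  E. [s] / [kg⁻¹·m⁻²·s⁴·A²] = kg·m²·s⁻³·A⁻²
Only D. matches kg·m²·s⁻³·A⁻¹.

D.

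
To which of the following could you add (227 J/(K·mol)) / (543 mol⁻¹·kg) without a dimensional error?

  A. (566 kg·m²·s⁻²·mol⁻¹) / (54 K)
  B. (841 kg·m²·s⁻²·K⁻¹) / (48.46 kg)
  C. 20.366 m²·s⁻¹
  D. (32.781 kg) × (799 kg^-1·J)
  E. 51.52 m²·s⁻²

B.

Reference: [kg·m²·s⁻²·K⁻¹·mol⁻¹] / [kg·mol⁻¹] = m²·s⁻²·K⁻¹.
Each option:
  A. [kg·m²·s⁻²·mol⁻¹] / [K] = kg·m²·s⁻²·K⁻¹·mol⁻¹
  B. [kg·m²·s⁻²·K⁻¹] / [kg] = m²·s⁻²·K⁻¹  ← same
  C. m²·s⁻¹
  D. [kg] · [m²·s⁻²] = kg·m²·s⁻²
  E. m²·s⁻²
Only B. matches m²·s⁻²·K⁻¹.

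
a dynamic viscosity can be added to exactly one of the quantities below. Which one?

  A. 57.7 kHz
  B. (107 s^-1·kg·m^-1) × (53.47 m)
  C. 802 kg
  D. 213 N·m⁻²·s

Reference: [dynamic viscosity] = kg·m⁻¹·s⁻¹.
Each option:
  A. Hz = s⁻¹
  B. [kg·m⁻¹·s⁻¹] · [m] = kg·s⁻¹
  C. kg
  D. N·s·m⁻² = kg·m·s⁻²·s·m⁻² = kg·m⁻¹·s⁻¹  ← same
Only D. matches kg·m⁻¹·s⁻¹.

D.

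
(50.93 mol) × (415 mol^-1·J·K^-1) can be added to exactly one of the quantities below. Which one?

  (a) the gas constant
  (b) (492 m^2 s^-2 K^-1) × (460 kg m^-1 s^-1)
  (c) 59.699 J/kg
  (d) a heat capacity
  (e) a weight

Reference: [mol] · [kg·m²·s⁻²·K⁻¹·mol⁻¹] = kg·m²·s⁻²·K⁻¹.
Each option:
  (a) [gas constant] = kg·m²·s⁻²·K⁻¹·mol⁻¹
  (b) [m²·s⁻²·K⁻¹] · [kg·m⁻¹·s⁻¹] = kg·m·s⁻³·K⁻¹
  (c) J·kg⁻¹ = N·m·kg⁻¹ = m²·s⁻²
  (d) [heat capacity] = kg·m²·s⁻²·K⁻¹  ← same
  (e) [weight] = kg·m·s⁻²
Only (d) matches kg·m²·s⁻²·K⁻¹.

(d)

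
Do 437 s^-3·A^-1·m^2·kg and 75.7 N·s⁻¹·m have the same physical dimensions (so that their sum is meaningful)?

No

In SI base units:
  437 s^-3·A^-1·m^2·kg:  kg·m²·s⁻³·A⁻¹
  75.7 N·s⁻¹·m:  N·m·s⁻¹ = kg·m·s⁻²·m·s⁻¹ = kg·m²·s⁻³
kg·m²·s⁻³·A⁻¹ ≠ kg·m²·s⁻³, so they cannot be added.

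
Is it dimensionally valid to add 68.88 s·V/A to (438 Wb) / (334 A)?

Yes

Expand each in SI base units:
  68.88 s·V/A:  V·s·A⁻¹ = J·C⁻¹·s·A⁻¹ = kg·m²·s⁻²·A⁻²
  (438 Wb) / (334 A):  [kg·m²·s⁻²·A⁻¹] / [A] = kg·m²·s⁻²·A⁻²
Both are kg·m²·s⁻²·A⁻², so they have the same dimensions and can be added.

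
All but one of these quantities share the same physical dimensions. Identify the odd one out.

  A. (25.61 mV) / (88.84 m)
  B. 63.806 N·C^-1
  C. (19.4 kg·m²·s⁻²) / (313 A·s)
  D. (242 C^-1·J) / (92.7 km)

Reduce each to base SI dimensions:
  A. [kg·m²·s⁻³·A⁻¹] / [m] = kg·m·s⁻³·A⁻¹
  B. N·C⁻¹ = kg·m·s⁻²·(s·A)⁻¹ = kg·m·s⁻³·A⁻¹
  C. [kg·m²·s⁻²] / [s·A] = kg·m²·s⁻³·A⁻¹
  D. [kg·m²·s⁻³·A⁻¹] / [m] = kg·m·s⁻³·A⁻¹
All reduce to kg·m·s⁻³·A⁻¹ except C., which is kg·m²·s⁻³·A⁻¹.

C.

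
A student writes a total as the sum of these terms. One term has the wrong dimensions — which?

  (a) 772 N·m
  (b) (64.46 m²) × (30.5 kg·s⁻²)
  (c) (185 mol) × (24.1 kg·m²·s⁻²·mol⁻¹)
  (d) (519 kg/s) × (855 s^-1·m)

(d)

Expand each in SI base units:
  (a) N·m = kg·m·s⁻²·m = kg·m²·s⁻²
  (b) [m²] · [kg·s⁻²] = kg·m²·s⁻²
  (c) [mol] · [kg·m²·s⁻²·mol⁻¹] = kg·m²·s⁻²
  (d) [kg·s⁻¹] · [m·s⁻¹] = kg·m·s⁻²
All reduce to kg·m²·s⁻² except (d), which is kg·m·s⁻².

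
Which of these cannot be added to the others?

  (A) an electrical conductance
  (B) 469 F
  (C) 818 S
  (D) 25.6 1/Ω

(B)

In SI base units:
  (A) [electrical conductance] = kg⁻¹·m⁻²·s³·A²
  (B) F = C·V⁻¹ = kg⁻¹·m⁻²·s⁴·A²
  (C) S = Ω⁻¹ = kg⁻¹·m⁻²·s³·A²
  (D) Ω⁻¹ = (V·A⁻¹)⁻¹ = kg⁻¹·m⁻²·s³·A²
All reduce to kg⁻¹·m⁻²·s³·A² except (B), which is kg⁻¹·m⁻²·s⁴·A².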